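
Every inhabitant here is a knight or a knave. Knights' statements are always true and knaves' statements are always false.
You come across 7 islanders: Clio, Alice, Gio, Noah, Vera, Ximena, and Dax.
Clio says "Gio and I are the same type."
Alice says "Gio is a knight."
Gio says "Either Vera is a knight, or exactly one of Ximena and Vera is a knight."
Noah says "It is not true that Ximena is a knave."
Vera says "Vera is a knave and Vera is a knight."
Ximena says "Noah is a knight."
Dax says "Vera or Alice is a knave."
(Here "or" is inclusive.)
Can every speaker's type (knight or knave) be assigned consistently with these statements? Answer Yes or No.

Yes

One consistent assignment: Clio=knight, Alice=knight, Gio=knight, Noah=knight, Vera=knave, Ximena=knight, Dax=knight.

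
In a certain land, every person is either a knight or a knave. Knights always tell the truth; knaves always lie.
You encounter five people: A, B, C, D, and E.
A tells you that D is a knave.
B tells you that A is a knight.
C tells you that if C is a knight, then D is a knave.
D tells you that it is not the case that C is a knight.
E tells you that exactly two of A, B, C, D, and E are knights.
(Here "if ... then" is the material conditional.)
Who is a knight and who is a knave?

Knights: A, B, and C. Knaves: D and E.

Suppose A is a knave. Then A's statement "D is a knave" would have to be false. Checking the 16 ways to assign the others, none is consistent with every speaker.
(For instance, with B=knight, C=knight, D=knave, E=knave, A's claim "D is a knave" comes out true where it would need to be false.)
So A must be a knight, making "D is a knave" true. Taking A=knight, B=knight, C=knight, D=knave, E=knave, each remaining statement checks out:
  B (knight): "A is a knight" — true. ✓
  C (knight): "if C is a knight, then D is a knave" — true. ✓
  D (knave): "it is not the case that C is a knight" — false. ✓
  E (knave): "exactly two of A, B, C, D, and E are knights" — false. ✓
This is the unique consistent assignment.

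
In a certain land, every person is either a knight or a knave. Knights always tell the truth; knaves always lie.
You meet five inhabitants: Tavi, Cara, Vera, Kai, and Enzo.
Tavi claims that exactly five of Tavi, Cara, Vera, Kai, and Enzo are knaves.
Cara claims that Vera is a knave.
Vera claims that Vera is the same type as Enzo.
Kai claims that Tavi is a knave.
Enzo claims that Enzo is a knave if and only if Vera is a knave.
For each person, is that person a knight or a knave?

Tavi is a knave, Cara is a knave, Vera is a knight, Kai is a knight, and Enzo is a knight.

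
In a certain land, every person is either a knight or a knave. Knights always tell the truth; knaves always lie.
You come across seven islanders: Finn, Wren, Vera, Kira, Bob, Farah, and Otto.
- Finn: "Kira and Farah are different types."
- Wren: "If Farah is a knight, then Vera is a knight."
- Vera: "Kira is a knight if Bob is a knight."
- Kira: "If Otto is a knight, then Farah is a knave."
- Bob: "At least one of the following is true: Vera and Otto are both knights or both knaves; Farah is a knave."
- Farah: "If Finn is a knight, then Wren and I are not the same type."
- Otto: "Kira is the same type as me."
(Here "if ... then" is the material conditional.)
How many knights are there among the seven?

The unique consistent assignment is Finn=knave, Wren=knight, Vera=knight, Kira=knight, Bob=knave, Farah=knight, Otto=knave.
That has 4 knights.

4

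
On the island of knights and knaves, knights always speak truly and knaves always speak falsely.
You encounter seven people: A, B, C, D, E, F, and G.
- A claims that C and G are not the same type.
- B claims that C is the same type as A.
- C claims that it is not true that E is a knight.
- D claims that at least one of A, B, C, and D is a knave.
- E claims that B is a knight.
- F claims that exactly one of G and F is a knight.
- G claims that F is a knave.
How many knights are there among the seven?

The unique consistent assignment is A=knave, B=knight, C=knave, D=knight, E=knight, F=knight, G=knave.
That has 4 knights.

4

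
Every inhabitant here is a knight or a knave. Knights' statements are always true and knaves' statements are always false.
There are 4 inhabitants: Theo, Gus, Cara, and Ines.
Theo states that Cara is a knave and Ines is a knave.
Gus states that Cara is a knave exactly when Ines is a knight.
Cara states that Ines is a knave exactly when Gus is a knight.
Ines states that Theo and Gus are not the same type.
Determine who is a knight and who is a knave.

Knights: Gus and Ines. Knaves: Theo and Cara.

Since Theo is a knave, "Cara is a knave and Ines is a knave" needs to be False, which holds.
Gus is a knight, and the claim "Cara is a knave exactly when Ines is a knight" is indeed true.
Cara (knave): "Ines is a knave exactly when Gus is a knight" — False. ✓
Ines is a knight; "Theo and Gus are not the same type" is true, as required.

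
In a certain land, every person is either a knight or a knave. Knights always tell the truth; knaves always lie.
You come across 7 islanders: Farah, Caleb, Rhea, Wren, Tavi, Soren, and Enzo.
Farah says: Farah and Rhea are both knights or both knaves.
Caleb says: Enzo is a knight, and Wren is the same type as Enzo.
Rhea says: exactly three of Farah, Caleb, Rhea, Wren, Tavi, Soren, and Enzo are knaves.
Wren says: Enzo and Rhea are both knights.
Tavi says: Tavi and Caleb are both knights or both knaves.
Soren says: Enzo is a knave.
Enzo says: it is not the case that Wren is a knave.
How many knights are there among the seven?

4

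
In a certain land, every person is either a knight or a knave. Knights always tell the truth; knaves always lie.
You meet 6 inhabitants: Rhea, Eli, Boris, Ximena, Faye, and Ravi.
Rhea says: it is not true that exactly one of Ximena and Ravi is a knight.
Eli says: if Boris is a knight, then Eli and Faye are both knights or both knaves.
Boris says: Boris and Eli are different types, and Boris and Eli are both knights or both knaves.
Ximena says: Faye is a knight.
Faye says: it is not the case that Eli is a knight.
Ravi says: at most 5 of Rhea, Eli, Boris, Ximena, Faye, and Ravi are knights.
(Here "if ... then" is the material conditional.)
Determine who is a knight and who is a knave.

Rhea is a knave, Eli is a knight, Boris is a knave, Ximena is a knave, Faye is a knave, and Ravi is a knight.

Rhea (knave): "it is not true that exactly one of Ximena and Ravi is a knight" — false. ✓
Eli (knight): "if Boris is a knight, then Eli and Faye are both knights or both knaves" — True. ✓
Boris (knave): "Boris and Eli are different types, and Boris and Eli are both knights or both knaves" — false. ✓
Ximena is a knave, so "Faye is a knight" must be false — and it is.
As a knave, Faye's statement "it is not the case that Eli is a knight" should be false; it is.
Since Ravi is a knight, "at most 5 of Rhea, Eli, Boris, Ximena, Faye, and Ravi are knights" needs to be True, which holds.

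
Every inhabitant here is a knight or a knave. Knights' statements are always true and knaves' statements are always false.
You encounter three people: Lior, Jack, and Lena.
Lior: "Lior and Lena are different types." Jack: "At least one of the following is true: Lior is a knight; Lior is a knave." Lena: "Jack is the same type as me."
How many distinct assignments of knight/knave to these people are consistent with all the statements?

2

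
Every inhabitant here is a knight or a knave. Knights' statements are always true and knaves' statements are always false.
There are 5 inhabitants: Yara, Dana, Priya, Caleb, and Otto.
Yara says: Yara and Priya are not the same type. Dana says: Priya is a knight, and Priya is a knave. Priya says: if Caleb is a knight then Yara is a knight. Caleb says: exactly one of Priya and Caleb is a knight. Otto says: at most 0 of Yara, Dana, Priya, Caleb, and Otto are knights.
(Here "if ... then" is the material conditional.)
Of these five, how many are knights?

1

The unique consistent assignment is Yara=knave, Dana=knave, Priya=knave, Caleb=knight, Otto=knave.
That has 1 knight.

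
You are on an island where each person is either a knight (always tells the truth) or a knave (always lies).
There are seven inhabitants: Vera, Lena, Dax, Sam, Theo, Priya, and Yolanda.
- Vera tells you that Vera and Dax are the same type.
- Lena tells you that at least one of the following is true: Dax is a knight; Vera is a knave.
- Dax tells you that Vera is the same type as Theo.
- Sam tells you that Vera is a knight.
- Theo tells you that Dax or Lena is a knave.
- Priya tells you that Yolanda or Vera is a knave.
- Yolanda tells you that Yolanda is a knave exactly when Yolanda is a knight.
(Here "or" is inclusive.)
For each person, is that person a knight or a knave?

Vera is a knave, so "Vera and Dax are the same type" must be False — and it is.
Lena is a knight, so "at least one of the following is true: Dax is a knight; Vera is a knave" must be True — and it is.
Since Dax is a knight, "Vera is the same type as Theo" needs to be True, which holds.
Sam is a knave, and the claim "Vera is a knight" is indeed False.
Theo is a knave, so "Dax or Lena is a knave" must be False — and it is.
Priya is a knight; "Yolanda or Vera is a knave" is True, as required.
Yolanda is a knave, and the claim "Yolanda is a knave exactly when Yolanda is a knight" is indeed False.

Knights: Lena, Dax, and Priya. Knaves: Vera, Sam, Theo, and Yolanda.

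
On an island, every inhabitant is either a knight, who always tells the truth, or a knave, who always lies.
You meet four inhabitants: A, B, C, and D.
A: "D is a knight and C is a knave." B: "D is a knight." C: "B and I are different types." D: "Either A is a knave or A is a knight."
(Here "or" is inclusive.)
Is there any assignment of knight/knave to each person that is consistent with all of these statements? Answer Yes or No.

No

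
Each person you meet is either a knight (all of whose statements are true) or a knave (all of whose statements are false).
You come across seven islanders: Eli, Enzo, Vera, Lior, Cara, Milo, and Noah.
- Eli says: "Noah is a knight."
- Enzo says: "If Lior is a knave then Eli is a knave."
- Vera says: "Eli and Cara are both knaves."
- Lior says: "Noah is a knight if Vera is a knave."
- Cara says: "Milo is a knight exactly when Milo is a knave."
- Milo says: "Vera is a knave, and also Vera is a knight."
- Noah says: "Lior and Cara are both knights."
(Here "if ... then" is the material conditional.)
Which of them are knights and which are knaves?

Eli is a knave, Enzo is a knight, Vera is a knight, Lior is a knight, Cara is a knave, Milo is a knave, and Noah is a knave.

Eli is a knave, so "Noah is a knight" must be false — and it is.
Enzo is a knight, so "if Lior is a knave then Eli is a knave" must be true — and it is.
Vera is a knight, so "Eli and Cara are both knaves" must be true — and it is.
As a knight, Lior's statement "Noah is a knight if Vera is a knave" should be true; it is.
Since Cara is a knave, "Milo is a knight exactly when Milo is a knave" needs to be false, which holds.
Since Milo is a knave, "Vera is a knave, and also Vera is a knight" needs to be false, which holds.
Noah is a knave, so "Lior and Cara are both knights" must be false — and it is.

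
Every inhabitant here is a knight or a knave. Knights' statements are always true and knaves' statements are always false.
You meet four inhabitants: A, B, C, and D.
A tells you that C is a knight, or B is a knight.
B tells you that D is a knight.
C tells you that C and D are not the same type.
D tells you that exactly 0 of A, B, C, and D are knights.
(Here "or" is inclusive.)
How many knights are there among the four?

2

The unique consistent assignment is A=knight, B=knave, C=knight, D=knave.
That has 2 knights.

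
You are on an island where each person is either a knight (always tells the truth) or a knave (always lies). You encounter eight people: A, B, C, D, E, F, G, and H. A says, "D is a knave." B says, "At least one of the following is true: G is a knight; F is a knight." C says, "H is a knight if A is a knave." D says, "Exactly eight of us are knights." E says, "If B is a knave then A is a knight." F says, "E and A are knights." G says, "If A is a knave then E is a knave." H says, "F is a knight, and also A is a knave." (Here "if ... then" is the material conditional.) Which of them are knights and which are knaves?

Knights: A, B, C, E, F, and G. Knaves: D and H.

As a knight, A's statement "D is a knave" should be True; it is.
Since B is a knight, "at least one of the following is true: G is a knight; F is a knight" needs to be True, which holds.
C (knight): "H is a knight if A is a knave" — True. ✓
D is a knave, and the claim "exactly eight of us are knights" is indeed false.
E (knight): "if B is a knave then A is a knight" — True. ✓
F is a knight; "E and A are knights" is True, as required.
G is a knight, so "if A is a knave then E is a knave" must be True — and it is.
Since H is a knave, "F is a knight, and also A is a knave" needs to be false, which holds.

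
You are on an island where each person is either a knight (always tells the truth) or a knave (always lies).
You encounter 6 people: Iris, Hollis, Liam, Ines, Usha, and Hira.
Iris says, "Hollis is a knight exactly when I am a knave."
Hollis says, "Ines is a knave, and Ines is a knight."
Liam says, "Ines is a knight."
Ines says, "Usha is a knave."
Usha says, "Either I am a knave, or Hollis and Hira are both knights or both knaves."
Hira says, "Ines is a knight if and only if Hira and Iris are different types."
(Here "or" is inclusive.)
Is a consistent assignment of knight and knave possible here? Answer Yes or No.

One consistent assignment: Iris=knight, Hollis=knave, Liam=knave, Ines=knave, Usha=knight, Hira=knave.

Yes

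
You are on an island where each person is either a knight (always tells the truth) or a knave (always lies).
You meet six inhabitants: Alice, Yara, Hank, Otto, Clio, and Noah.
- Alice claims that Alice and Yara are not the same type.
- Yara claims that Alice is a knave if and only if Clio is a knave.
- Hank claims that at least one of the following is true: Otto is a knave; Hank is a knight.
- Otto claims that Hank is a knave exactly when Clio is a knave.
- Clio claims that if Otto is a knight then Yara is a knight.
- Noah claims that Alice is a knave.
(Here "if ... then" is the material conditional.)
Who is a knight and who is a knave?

Alice is a knight, Yara is a knave, Hank is a knave, Otto is a knight, Clio is a knave, and Noah is a knave.

Alice is a knight, so "Alice and Yara are not the same type" must be true — and it is.
Yara is a knave, and the claim "Alice is a knave if and only if Clio is a knave" is indeed false.
As a knave, Hank's statement "at least one of the following is true: Otto is a knave; Hank is a knight" should be false; it is.
Since Otto is a knight, "Hank is a knave exactly when Clio is a knave" needs to be true, which holds.
Clio is a knave, so "if Otto is a knight then Yara is a knight" must be false — and it is.
Since Noah is a knave, "Alice is a knave" needs to be false, which holds.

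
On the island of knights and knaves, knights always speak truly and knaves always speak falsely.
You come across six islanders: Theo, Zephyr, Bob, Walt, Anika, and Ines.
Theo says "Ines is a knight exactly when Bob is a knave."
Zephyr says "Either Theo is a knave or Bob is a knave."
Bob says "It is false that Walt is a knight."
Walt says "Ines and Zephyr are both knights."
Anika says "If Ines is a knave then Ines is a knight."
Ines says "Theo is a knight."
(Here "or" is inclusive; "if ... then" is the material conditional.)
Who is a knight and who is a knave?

Theo is a knight, and the claim "Ines is a knight exactly when Bob is a knave" is indeed true.
Since Zephyr is a knight, "either Theo is a knave or Bob is a knave" needs to be true, which holds.
Bob is a knave, and the claim "it is false that Walt is a knight" is indeed False.
Walt is a knight, and the claim "Ines and Zephyr are both knights" is indeed true.
Anika is a knight, and the claim "if Ines is a knave then Ines is a knight" is indeed true.
Since Ines is a knight, "Theo is a knight" needs to be true, which holds.

Knights: Theo, Zephyr, Walt, Anika, and Ines. Knaves: Bob.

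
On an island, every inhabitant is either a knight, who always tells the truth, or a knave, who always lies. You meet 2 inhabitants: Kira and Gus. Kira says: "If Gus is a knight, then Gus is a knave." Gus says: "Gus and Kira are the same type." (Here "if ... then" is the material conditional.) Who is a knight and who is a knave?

Kira is a knight and Gus is a knave.

Since Kira is a knight, "if Gus is a knight, then Gus is a knave" needs to be true, which holds.
Gus is a knave; "Gus and Kira are the same type" is false, as required.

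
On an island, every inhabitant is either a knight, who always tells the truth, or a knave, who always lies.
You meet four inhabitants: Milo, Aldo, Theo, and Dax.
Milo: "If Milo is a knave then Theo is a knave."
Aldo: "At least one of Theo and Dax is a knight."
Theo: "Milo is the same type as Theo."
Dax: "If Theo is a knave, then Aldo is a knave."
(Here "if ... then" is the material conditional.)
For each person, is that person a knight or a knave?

Milo is a knight, Aldo is a knight, Theo is a knight, and Dax is a knight.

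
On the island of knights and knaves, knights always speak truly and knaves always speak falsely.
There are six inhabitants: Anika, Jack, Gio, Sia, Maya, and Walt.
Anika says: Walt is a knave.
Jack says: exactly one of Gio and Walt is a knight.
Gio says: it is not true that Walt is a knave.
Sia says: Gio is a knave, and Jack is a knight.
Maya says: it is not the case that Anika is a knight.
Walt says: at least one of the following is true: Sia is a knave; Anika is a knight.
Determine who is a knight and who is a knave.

Anika is a knave, so "Walt is a knave" must be false — and it is.
Jack is a knave, and the claim "exactly one of Gio and Walt is a knight" is indeed false.
As a knight, Gio's statement "it is not true that Walt is a knave" should be True; it is.
Since Sia is a knave, "Gio is a knave, and Jack is a knight" needs to be false, which holds.
Maya is a knight, so "it is not the case that Anika is a knight" must be True — and it is.
Walt (knight): "at least one of the following is true: Sia is a knave; Anika is a knight" — True. ✓

Knights: Gio, Maya, and Walt. Knaves: Anika, Jack, and Sia.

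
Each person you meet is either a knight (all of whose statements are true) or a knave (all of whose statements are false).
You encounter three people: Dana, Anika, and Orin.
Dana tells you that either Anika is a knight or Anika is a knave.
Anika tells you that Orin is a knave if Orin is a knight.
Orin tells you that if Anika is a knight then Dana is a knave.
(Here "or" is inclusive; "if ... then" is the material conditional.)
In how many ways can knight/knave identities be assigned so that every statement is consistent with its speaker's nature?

2

Consistent assignments:
  Dana=knight, Anika=knight, Orin=knave
  Dana=knight, Anika=knave, Orin=knight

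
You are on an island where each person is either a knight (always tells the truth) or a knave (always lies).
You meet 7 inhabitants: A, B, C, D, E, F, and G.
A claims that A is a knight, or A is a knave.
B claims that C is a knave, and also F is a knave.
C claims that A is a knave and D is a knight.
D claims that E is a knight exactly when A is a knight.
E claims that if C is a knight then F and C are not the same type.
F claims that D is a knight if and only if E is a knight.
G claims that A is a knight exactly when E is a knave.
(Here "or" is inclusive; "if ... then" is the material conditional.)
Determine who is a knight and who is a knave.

Knights: A, D, E, and F. Knaves: B, C, and G.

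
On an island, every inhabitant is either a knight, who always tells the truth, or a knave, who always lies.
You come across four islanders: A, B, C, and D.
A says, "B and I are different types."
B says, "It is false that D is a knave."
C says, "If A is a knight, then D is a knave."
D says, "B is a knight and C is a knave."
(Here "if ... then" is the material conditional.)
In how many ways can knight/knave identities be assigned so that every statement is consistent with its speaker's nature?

2

Consistent assignments:
  A=knight, B=knave, C=knight, D=knave
  A=knave, B=knave, C=knight, D=knave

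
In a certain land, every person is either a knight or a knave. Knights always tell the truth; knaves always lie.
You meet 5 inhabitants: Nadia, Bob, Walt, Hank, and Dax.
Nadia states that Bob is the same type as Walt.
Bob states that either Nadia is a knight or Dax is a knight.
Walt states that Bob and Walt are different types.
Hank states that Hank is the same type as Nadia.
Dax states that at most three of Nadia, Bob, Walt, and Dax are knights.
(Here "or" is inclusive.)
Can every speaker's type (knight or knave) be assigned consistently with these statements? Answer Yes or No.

No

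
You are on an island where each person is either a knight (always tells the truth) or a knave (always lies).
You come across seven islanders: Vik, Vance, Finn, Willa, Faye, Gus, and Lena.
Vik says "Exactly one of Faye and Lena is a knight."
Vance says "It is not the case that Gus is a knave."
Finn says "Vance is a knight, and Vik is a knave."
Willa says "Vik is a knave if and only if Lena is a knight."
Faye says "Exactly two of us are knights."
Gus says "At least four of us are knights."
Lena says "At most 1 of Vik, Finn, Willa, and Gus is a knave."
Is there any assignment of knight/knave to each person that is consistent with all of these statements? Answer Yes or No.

Yes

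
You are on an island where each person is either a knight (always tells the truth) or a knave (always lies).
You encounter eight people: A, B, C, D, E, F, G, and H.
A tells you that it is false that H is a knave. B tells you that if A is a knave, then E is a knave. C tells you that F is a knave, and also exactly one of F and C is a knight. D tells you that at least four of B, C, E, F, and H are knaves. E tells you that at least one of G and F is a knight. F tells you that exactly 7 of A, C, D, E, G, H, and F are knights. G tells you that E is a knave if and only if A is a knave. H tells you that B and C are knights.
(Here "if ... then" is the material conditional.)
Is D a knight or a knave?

D is a knave.

Consistent assignments: {A=knight, B=knight, C=knight, D=knave, E=knight, F=knave, G=knight, H=knight}; {A=knight, B=knight, C=knight, D=knave, E=knave, F=knave, G=knave, H=knight}
In every consistent assignment, D is a knave.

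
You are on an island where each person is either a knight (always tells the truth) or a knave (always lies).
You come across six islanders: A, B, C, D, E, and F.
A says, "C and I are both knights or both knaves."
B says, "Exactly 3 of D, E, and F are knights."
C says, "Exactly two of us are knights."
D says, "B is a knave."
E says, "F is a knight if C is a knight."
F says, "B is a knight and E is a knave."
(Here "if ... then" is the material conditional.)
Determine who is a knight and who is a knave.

A is a knave, B is a knave, C is a knight, D is a knight, E is a knave, and F is a knave.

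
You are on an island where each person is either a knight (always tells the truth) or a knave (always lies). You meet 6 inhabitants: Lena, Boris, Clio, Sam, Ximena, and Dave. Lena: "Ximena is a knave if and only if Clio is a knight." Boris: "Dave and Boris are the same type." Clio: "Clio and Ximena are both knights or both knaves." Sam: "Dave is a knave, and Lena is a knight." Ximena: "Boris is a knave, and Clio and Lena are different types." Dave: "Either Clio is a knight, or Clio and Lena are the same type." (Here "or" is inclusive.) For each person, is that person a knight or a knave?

Lena is a knave, Boris is a knave, Clio is a knight, Sam is a knave, Ximena is a knight, and Dave is a knight.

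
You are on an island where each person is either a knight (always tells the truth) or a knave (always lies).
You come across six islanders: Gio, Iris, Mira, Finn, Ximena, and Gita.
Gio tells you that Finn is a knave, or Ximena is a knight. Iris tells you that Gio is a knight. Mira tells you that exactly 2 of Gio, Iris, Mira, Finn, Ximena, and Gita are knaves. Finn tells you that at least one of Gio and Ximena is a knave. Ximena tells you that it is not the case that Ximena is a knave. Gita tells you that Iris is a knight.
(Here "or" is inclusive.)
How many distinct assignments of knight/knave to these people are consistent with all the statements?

1

Consistent assignments:
  Gio=knave, Iris=knave, Mira=knave, Finn=knight, Ximena=knave, Gita=knave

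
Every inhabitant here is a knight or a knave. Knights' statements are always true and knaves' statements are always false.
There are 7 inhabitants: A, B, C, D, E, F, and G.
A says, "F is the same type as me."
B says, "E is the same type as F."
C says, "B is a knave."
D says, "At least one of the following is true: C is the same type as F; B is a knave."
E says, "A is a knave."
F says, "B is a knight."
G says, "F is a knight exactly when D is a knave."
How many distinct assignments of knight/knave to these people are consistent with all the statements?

1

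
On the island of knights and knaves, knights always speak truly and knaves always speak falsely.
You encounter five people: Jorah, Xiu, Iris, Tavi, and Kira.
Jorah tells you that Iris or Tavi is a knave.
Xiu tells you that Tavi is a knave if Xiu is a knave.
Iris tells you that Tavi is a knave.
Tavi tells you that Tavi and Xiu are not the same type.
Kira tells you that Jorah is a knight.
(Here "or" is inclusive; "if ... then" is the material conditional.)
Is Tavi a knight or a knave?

Tavi is a knight.

Consistent assignments: {Jorah=knight, Xiu=knave, Iris=knave, Tavi=knight, Kira=knight}
In every consistent assignment, Tavi is a knight.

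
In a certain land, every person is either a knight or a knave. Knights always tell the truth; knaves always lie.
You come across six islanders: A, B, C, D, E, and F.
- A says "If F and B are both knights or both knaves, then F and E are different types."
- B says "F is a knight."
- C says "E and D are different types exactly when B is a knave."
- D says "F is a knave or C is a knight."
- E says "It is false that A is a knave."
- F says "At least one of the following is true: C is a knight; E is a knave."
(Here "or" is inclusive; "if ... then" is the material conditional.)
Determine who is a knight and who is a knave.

A is a knight; "if F and B are both knights or both knaves, then F and E are different types" is True, as required.
B is a knave, so "F is a knight" must be False — and it is.
C is a knave; "E and D are different types exactly when B is a knave" is False, as required.
D (knight): "F is a knave or C is a knight" — True. ✓
As a knight, E's statement "it is false that A is a knave" should be True; it is.
F is a knave; "at least one of the following is true: C is a knight; E is a knave" is False, as required.

A is a knight, B is a knave, C is a knave, D is a knight, E is a knight, and F is a knave.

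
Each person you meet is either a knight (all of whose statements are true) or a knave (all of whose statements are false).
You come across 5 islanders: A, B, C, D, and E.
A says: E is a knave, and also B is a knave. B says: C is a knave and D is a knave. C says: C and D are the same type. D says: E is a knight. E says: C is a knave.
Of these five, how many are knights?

The unique consistent assignment is A=knave, B=knave, C=knave, D=knight, E=knight.
That has 2 knights.

2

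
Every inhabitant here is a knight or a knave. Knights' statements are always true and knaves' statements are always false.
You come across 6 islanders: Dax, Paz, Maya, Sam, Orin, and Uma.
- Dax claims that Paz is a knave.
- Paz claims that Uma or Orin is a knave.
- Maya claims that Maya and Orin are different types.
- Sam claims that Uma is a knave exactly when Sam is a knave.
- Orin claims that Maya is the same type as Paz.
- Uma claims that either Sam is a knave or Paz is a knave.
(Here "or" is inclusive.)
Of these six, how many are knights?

2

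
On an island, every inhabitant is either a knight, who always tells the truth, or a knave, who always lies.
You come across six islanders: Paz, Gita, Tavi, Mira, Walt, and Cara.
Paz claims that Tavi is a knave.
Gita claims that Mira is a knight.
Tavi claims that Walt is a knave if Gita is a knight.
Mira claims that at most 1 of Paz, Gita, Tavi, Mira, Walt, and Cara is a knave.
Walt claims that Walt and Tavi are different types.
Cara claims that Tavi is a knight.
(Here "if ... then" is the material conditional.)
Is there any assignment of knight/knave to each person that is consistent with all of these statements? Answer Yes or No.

No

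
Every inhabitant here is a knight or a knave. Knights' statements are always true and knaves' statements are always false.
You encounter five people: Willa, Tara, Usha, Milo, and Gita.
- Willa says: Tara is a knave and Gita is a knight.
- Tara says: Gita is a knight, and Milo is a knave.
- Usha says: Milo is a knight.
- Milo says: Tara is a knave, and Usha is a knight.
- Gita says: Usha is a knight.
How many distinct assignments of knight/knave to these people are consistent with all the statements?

2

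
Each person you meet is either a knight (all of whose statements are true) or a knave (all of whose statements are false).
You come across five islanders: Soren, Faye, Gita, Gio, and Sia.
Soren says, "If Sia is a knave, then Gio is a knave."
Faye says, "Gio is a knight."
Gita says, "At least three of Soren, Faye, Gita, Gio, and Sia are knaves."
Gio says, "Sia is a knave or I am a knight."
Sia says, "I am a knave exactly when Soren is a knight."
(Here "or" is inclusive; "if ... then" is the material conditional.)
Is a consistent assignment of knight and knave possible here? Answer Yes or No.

No

Checking all 32 assignments, each has at least one speaker whose statement's truth value contradicts their type.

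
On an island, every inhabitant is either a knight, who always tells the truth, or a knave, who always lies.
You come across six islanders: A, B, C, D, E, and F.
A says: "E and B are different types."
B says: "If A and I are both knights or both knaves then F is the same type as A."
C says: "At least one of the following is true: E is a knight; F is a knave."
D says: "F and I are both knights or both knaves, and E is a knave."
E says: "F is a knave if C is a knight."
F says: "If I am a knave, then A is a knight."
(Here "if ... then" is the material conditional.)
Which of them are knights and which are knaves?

A is a knave, B is a knight, C is a knight, D is a knave, E is a knight, and F is a knave.

A is a knave; "E and B are different types" is False, as required.
B (knight): "if A and I are both knights or both knaves then F is the same type as A" — True. ✓
As a knight, C's statement "at least one of the following is true: E is a knight; F is a knave" should be True; it is.
D is a knave, and the claim "F and I are both knights or both knaves, and E is a knave" is indeed False.
Since E is a knight, "F is a knave if C is a knight" needs to be True, which holds.
As a knave, F's statement "if I am a knave, then A is a knight" should be False; it is.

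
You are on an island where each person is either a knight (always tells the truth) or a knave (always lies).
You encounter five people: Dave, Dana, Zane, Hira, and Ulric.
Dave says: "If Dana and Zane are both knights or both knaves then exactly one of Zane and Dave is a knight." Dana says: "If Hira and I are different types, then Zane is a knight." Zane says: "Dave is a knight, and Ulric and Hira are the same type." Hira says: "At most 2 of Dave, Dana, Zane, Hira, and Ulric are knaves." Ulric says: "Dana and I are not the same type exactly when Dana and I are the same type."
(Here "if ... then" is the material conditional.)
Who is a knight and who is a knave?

Dave is a knight, Dana is a knight, Zane is a knave, Hira is a knight, and Ulric is a knave.

Dave is a knight, so "if Dana and Zane are both knights or both knaves then exactly one of Zane and Dave is a knight" must be true — and it is.
Dana (knight): "if Hira and I are different types, then Zane is a knight" — true. ✓
Zane is a knave; "Dave is a knight, and Ulric and Hira are the same type" is false, as required.
Hira is a knight; "at most 2 of Dave, Dana, Zane, Hira, and Ulric are knaves" is true, as required.
Ulric is a knave, so "Dana and I are not the same type exactly when Dana and I are the same type" must be false — and it is.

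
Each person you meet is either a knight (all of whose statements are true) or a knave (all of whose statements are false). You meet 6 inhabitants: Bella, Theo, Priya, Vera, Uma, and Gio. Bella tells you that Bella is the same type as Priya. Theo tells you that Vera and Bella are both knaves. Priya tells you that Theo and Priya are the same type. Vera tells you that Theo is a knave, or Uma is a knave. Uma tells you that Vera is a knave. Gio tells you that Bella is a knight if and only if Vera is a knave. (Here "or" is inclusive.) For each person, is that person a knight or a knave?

Bella is a knave, Theo is a knight, Priya is a knight, Vera is a knave, Uma is a knight, and Gio is a knave.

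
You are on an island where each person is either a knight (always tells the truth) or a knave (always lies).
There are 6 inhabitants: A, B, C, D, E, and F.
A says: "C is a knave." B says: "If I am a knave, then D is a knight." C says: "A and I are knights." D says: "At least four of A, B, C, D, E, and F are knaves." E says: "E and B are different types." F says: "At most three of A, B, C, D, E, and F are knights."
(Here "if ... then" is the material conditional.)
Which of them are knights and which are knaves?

A is a knight, B is a knave, C is a knave, D is a knave, E is a knight, and F is a knight.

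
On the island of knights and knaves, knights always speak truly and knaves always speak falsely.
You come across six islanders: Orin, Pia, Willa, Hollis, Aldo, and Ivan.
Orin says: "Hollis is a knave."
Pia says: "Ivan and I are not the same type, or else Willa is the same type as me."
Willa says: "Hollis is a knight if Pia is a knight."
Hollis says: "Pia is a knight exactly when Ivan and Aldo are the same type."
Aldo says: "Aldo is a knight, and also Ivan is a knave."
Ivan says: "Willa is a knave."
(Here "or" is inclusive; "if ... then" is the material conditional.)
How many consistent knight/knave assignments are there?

Consistent assignments:
  Orin=knight, Pia=knave, Willa=knight, Hollis=knave, Aldo=knave, Ivan=knave
  Orin=knave, Pia=knight, Willa=knight, Hollis=knight, Aldo=knave, Ivan=knave
  Orin=knave, Pia=knave, Willa=knight, Hollis=knight, Aldo=knight, Ivan=knave

3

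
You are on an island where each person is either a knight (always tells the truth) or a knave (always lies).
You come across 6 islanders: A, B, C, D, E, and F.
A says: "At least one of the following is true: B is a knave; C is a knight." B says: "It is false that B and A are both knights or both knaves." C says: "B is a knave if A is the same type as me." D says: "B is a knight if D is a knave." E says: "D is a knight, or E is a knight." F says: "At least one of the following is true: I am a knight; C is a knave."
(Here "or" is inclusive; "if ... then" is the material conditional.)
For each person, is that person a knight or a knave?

A (knave): "at least one of the following is true: B is a knave; C is a knight" — False. ✓
B is a knight; "it is false that B and A are both knights or both knaves" is True, as required.
C is a knave, and the claim "B is a knave if A is the same type as me" is indeed False.
D (knight): "B is a knight if D is a knave" — True. ✓
Since E is a knight, "D is a knight, or E is a knight" needs to be True, which holds.
F is a knight, and the claim "at least one of the following is true: I am a knight; C is a knave" is indeed True.

A is a knave, B is a knight, C is a knave, D is a knight, E is a knight, and F is a knight.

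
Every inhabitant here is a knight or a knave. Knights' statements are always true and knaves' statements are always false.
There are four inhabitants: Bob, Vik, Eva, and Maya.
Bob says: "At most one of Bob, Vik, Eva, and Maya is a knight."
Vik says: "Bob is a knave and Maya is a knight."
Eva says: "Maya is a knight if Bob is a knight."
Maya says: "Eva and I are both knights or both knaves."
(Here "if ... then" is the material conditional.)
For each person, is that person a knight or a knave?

Suppose Bob is a knight. Then Bob's statement "at most one of Bob, Vik, Eva, and Maya is a knight" would have to be true. Checking the 8 ways to assign the others, none is consistent with every speaker.
(For instance, with Vik=knight, Eva=knight, Maya=knight, Bob's claim "at most one of Bob, Vik, Eva, and Maya is a knight" comes out false where it would need to be true.)
So Bob must be a knave, making "at most one of Bob, Vik, Eva, and Maya is a knight" false. Taking Bob=knave, Vik=knight, Eva=knight, Maya=knight, each remaining statement checks out:
  Vik (knight): "Bob is a knave and Maya is a knight" — true. ✓
  Eva (knight): "Maya is a knight if Bob is a knight" — true. ✓
  Maya (knight): "Eva and I are both knights or both knaves" — true. ✓
This is the unique consistent assignment.

Knights: Vik, Eva, and Maya. Knaves: Bob.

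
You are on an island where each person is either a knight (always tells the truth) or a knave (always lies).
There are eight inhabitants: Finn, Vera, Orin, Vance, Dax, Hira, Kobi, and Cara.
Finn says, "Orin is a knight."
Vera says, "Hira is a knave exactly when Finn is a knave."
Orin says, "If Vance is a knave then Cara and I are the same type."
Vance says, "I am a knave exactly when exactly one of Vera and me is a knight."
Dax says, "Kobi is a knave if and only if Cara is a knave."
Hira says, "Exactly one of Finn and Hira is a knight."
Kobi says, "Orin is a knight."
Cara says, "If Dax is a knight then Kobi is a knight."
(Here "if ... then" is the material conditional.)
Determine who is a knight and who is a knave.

Knights: Hira and Cara. Knaves: Finn, Vera, Orin, Vance, Dax, and Kobi.

Since Finn is a knave, "Orin is a knight" needs to be False, which holds.
Vera is a knave; "Hira is a knave exactly when Finn is a knave" is False, as required.
Orin is a knave, and the claim "if Vance is a knave then Cara and I are the same type" is indeed False.
Vance is a knave, and the claim "I am a knave exactly when exactly one of Vera and me is a knight" is indeed False.
Since Dax is a knave, "Kobi is a knave if and only if Cara is a knave" needs to be False, which holds.
As a knight, Hira's statement "exactly one of Finn and Hira is a knight" should be True; it is.
Kobi is a knave, so "Orin is a knight" must be False — and it is.
Cara (knight): "if Dax is a knight then Kobi is a knight" — True. ✓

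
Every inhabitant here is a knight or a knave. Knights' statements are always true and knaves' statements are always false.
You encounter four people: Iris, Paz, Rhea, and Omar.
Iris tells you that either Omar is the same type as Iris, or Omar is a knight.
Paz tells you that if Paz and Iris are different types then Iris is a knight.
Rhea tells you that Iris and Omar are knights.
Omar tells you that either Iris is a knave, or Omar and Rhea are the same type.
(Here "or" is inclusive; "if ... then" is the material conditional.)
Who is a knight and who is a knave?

Iris is a knight, Paz is a knight, Rhea is a knight, and Omar is a knight.

Iris is a knight, and the claim "either Omar is the same type as Iris, or Omar is a knight" is indeed True.
Paz is a knight; "if Paz and Iris are different types then Iris is a knight" is True, as required.
As a knight, Rhea's statement "Iris and Omar are knights" should be True; it is.
Omar is a knight; "either Iris is a knave, or Omar and Rhea are the same type" is True, as required.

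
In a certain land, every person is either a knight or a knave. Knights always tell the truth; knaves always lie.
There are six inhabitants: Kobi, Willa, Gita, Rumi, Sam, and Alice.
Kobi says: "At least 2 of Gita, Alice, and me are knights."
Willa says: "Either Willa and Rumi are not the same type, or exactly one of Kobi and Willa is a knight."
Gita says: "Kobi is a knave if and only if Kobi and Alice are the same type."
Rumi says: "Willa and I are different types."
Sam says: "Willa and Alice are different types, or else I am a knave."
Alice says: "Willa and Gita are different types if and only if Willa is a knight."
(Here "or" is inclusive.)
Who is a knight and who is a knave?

Kobi is a knave, Willa is a knave, Gita is a knave, Rumi is a knave, Sam is a knight, and Alice is a knight.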